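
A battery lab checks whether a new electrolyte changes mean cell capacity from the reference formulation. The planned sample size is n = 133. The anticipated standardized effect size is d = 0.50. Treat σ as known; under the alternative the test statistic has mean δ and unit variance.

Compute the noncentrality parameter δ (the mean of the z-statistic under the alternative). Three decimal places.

The noncentrality parameter scales effect size by the design's sample-size factor: δ = d·√n = 0.50 × √133 = 5.7663

δ ≈ 5.766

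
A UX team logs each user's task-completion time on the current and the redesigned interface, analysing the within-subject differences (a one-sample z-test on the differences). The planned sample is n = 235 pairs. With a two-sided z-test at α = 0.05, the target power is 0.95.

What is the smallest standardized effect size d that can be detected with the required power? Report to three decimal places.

Required noncentrality: δ = z_{0.025} + z_{0.05} = 1.960 + 1.645 = 3.605.
(Lower-tail contribution to power is negligible for δ > 0.)
δ = d·√n ⇒ d = δ/√n = 3.605/√235 = 0.2352.

d ≈ 0.235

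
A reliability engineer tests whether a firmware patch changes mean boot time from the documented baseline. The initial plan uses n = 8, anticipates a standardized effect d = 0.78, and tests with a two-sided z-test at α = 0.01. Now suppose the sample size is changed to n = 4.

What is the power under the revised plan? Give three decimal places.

With n = 4: δ = d·√n = 0.78 × √4 = 1.5600. Critical value z_{0.005} = 2.576.
Revised power = Φ(δ − 2.576) + Φ(−δ − 2.576) = Φ(-1.016) + Φ(-4.136) = 0.1549 + 0.0000 = 0.1549.

Power ≈ 0.155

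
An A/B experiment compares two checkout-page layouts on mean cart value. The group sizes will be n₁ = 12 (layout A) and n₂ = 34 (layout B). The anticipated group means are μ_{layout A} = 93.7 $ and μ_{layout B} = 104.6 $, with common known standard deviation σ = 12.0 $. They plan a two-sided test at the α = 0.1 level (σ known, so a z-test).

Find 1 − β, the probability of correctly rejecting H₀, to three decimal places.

Standardized effect: d = |μ_{layout A} − μ_{layout B}| / σ = |93.7 − 104.6| / 12.0 = 0.9083
Noncentrality parameter: δ = d / √(1/n₁ + 1/n₂) = 0.9083 / √(1/12 + 1/34) = 2.7052
Critical value for a two-sided test at α = 0.1: z_{α/2} = 1.645.
Power = Φ(δ − 1.645) + Φ(−δ − 1.645) = Φ(1.060) + Φ(-4.350) = 0.8555 + 0.0000 = 0.8555.

Power ≈ 0.856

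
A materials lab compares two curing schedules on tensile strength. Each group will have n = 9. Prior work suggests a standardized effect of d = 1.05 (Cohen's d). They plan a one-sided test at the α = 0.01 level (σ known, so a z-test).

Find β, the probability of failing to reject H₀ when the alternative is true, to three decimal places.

Noncentrality parameter: δ = d·√(n/2) = 1.05 × √(9/2) = 2.2274
Critical value for a one-sided test at α = 0.01: z_α = 2.326.
Power = Φ(δ − 2.326) = Φ(-0.099) = 0.4606.
Type II error: β = 1 − power = 1 − 0.4606 = 0.5394.

β ≈ 0.539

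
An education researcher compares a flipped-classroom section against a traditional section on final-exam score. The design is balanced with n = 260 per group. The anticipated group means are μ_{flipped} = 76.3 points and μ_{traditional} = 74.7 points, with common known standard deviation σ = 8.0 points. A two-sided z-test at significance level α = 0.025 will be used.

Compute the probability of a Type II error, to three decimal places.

Standardized effect: d = |μ_{flipped} − μ_{traditional}| / σ = |76.3 − 74.7| / 8.0 = 0.2000
Noncentrality parameter: δ = d·√(n/2) = 0.2000 × √(260/2) = 2.2804
Critical value for a two-sided test at α = 0.025: z_{α/2} = 2.241.
Power = Φ(δ − 2.241) + Φ(−δ − 2.241) = Φ(0.039) + Φ(-4.522) = 0.5155 + 0.0000 = 0.5155.
Type II error: β = 1 − power = 1 − 0.5155 = 0.4845.

β ≈ 0.484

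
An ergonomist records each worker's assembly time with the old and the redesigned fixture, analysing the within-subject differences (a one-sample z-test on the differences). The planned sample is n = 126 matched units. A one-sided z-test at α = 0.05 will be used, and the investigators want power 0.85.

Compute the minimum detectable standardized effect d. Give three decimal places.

Need Φ(δ − 1.645) = 0.85, so δ = 1.645 + 1.036 = 2.681.
δ = d·√n ⇒ d = δ/√n = 2.681/√126 = 0.2389.

d ≈ 0.239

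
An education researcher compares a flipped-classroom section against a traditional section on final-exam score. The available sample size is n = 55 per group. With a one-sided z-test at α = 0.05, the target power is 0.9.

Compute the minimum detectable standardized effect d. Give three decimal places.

d ≈ 0.558

Required noncentrality: δ = z_{0.05} + z_{0.10} = 1.645 + 1.282 = 2.926.
δ = d·√(n/2) ⇒ d = δ/√(n/2) = 2.926/√(55/2) = 0.5580.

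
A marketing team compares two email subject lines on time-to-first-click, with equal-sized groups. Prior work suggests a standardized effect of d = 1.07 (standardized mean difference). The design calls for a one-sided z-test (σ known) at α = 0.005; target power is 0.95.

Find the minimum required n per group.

n = 32 per group

Set Φ(δ − 2.576) = 0.95; then δ − 2.576 = Φ⁻¹(0.95) = 1.645, giving δ = 4.221.
δ = d·√(n/2) ⇒ n = 2(δ/d)² = 2 × (4.221 / 1.07)² = 31.12.
Round up to the next whole unit.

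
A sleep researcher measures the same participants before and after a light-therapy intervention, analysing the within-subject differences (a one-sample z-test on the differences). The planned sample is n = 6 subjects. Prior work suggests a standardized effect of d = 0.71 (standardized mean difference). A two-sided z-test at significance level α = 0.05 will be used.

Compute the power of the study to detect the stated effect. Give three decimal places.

Power ≈ 0.413

Noncentrality parameter: δ = d·√n = 0.71 × √6 = 1.7391
Two-sided α = 0.05 → critical value z_{0.025} = 1.960.
Power = Φ(δ − 1.960) + Φ(−δ − 1.960) = Φ(-0.221) + Φ(-3.699) = 0.4126 + 0.0001 = 0.4127.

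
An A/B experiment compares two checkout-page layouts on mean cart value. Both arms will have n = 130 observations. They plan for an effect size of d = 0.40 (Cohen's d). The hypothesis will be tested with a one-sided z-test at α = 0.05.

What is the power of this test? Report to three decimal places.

Power ≈ 0.943

Noncentrality parameter: δ = d·√(n/2) = 0.40 × √(130/2) = 3.2249
Critical value for a one-sided test at α = 0.05: z_α = 1.645.
Power = P(Z > 1.645 − δ) = Φ(1.580) = 0.9430.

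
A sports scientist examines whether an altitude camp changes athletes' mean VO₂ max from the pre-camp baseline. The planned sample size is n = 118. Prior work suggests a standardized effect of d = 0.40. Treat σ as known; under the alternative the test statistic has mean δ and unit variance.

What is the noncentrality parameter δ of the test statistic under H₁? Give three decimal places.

δ ≈ 4.345

δ = d·√n = 0.40 × √118 = 4.3451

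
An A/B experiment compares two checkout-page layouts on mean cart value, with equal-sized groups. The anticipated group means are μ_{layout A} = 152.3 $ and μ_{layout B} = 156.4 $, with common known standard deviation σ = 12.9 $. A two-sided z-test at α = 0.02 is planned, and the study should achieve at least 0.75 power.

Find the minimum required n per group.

Standardized effect: d = |μ_{layout A} − μ_{layout B}| / σ = |152.3 − 156.4| / 12.9 = 0.3178
For power 0.75 need Φ(δ − z_{0.01}) = 0.75, so δ = z_{0.01} + z_{0.25} = 2.326 + 0.674 = 3.001.
(The Φ(−δ − z_{α/2}) term is vanishingly small for δ > 0 and is dropped in the standard sample-size formula.)
δ = d·√(n/2) ⇒ n = 2(δ/d)² = 2 × (3.001 / 0.3178)² = 178.29.
Rounding up, n = 179 per group.

n = 179 per group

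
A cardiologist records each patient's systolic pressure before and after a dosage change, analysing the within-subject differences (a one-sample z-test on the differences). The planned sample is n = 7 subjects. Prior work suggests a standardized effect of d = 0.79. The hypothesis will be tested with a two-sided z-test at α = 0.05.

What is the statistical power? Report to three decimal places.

Noncentrality parameter: δ = d·√n = 0.79 × √7 = 2.0901
Two-sided α = 0.05 → critical value z_{0.025} = 1.960.
Power = Φ(δ − 1.960) + Φ(−δ − 1.960) = Φ(0.130) + Φ(-4.050) = 0.5518 + 0.0000 = 0.5518.

Power ≈ 0.552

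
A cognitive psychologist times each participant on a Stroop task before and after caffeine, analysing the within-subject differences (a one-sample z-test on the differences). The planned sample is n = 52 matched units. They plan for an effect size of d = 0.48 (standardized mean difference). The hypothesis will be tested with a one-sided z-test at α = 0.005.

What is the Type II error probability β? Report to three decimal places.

β ≈ 0.188

Noncentrality parameter: δ = d·√n = 0.48 × √52 = 3.4613
Critical value for a one-sided test at α = 0.005: z_α = 2.576.
Power = Φ(δ − 2.576) = Φ(0.885) = 0.8121.
Type II error: β = 1 − power = 1 − 0.8121 = 0.1879.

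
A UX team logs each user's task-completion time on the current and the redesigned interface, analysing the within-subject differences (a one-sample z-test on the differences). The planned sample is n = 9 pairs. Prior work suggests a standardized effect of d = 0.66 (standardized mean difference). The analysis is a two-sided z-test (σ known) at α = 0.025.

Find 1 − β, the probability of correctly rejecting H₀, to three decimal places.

Noncentrality parameter: δ = d·√n = 0.66 × √9 = 1.9800
Two-sided α = 0.025 → critical value z_{0.0125} = 2.241.
Power = Φ(δ − 2.241) + Φ(−δ − 2.241) = Φ(-0.261) + Φ(-4.221) = 0.3969 + 0.0000 = 0.3969.

Power ≈ 0.397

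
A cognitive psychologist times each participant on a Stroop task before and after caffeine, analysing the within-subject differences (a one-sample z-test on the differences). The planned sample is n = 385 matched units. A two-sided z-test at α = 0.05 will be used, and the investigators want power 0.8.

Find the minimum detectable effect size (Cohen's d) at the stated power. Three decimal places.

Need Φ(δ − 1.960) = 0.8, so δ = 1.960 + 0.842 = 2.802.
(The second rejection-region term Φ(−δ − z_{α/2}) is negligible and dropped.)
δ = d·√n ⇒ d = δ/√n = 2.802/√385 = 0.1428.

d ≈ 0.143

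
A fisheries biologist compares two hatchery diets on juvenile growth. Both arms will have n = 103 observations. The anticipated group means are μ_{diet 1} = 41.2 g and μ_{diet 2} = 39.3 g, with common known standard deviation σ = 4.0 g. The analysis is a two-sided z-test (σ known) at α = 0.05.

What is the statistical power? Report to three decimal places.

Standardized effect: d = |μ_{diet 1} − μ_{diet 2}| / σ = |41.2 − 39.3| / 4.0 = 0.4750
Noncentrality parameter: δ = d·√(n/2) = 0.4750 × √(103/2) = 3.4088
Two-sided α = 0.05 → critical value z_{0.025} = 1.960.
Power = Φ(δ − 1.960) + Φ(−δ − 1.960) = Φ(1.449) + Φ(-5.369) = 0.9263 + 0.0000 = 0.9263.

Power ≈ 0.926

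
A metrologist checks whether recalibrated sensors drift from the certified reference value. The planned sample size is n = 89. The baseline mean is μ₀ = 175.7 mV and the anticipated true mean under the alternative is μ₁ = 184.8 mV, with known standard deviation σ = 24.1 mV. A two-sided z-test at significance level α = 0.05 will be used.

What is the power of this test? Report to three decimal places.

Power ≈ 0.945

Standardized effect: d = |μ₁ − μ₀| / σ = |184.8 − 175.7| / 24.1 = 0.3776
Noncentrality parameter: δ = d·√n = 0.3776 × √89 = 3.5622
Two-sided α = 0.05 → critical value z_{0.025} = 1.960.
Power = Φ(δ − 1.960) + Φ(−δ − 1.960) = Φ(1.602) + Φ(-5.522) = 0.9454 + 0.0000 = 0.9454.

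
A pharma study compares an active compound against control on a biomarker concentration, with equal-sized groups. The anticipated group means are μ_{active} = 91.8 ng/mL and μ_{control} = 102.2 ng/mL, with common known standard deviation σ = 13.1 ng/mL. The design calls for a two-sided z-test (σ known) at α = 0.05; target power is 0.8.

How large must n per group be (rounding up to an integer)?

n = 25 per group

Standardized effect: d = |μ_{active} − μ_{control}| / σ = |91.8 − 102.2| / 13.1 = 0.7939
For power 0.8 need Φ(δ − z_{0.025}) = 0.8, so δ = z_{0.025} + z_{0.20} = 1.960 + 0.842 = 2.802.
(For δ > 0 the lower-tail rejection region contributes negligibly to power, so the one-term inversion is standard.)
δ = d·√(n/2) ⇒ n = 2(δ/d)² = 2 × (2.802 / 0.7939)² = 24.91.
Round up to the next whole unit.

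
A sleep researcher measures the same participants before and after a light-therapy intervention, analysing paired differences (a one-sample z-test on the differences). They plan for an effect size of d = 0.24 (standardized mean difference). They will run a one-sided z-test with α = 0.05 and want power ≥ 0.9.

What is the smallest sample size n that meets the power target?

Set Φ(δ − 1.645) = 0.9; then δ − 1.645 = Φ⁻¹(0.9) = 1.282, giving δ = 2.926.
δ = d·√n ⇒ n = (δ/d)² = (2.926 / 0.24)² = 148.68.
Rounding up, n = 149.

n = 149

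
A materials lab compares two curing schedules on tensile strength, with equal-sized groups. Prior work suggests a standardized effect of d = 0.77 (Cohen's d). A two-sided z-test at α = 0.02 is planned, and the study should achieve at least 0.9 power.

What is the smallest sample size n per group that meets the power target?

n = 44 per group

For power 0.9 need Φ(δ − z_{0.01}) = 0.9, so δ = z_{0.01} + z_{0.10} = 2.326 + 1.282 = 3.608.
(For δ > 0 the lower-tail rejection region contributes negligibly to power, so the one-term inversion is standard.)
δ = d·√(n/2) ⇒ n = 2(δ/d)² = 2 × (3.608 / 0.77)² = 43.91.
Rounding up, n = 44 per group.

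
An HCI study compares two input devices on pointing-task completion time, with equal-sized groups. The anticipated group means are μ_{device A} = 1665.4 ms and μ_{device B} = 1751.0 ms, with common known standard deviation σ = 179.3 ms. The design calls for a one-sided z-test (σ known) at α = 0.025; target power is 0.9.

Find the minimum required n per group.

n = 93 per group

Standardized effect: d = |μ_{device A} − μ_{device B}| / σ = |1665.4 − 1751.0| / 179.3 = 0.4774
For power 0.9 need Φ(δ − z_{0.025}) = 0.9, so δ = z_{0.025} + z_{0.10} = 1.960 + 1.282 = 3.242.
δ = d·√(n/2) ⇒ n = 2(δ/d)² = 2 × (3.242 / 0.4774)² = 92.20.
Round up to the next whole unit.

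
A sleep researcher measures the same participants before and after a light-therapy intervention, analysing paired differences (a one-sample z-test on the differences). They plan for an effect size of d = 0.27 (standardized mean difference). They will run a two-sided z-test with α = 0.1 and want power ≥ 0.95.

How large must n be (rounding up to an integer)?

n = 149

Set Φ(δ − 1.645) = 0.95; then δ − 1.645 = Φ⁻¹(0.95) = 1.645, giving δ = 3.290.
(For δ > 0 the lower-tail rejection region contributes negligibly to power, so the one-term inversion is standard.)
δ = d·√n ⇒ n = (δ/d)² = (3.290 / 0.27)² = 148.45.
Round up to the next whole unit.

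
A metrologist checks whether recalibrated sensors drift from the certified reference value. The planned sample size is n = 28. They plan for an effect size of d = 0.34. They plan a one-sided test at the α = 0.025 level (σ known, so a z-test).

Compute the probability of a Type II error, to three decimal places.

β ≈ 0.564

Noncentrality parameter: δ = d·√n = 0.34 × √28 = 1.7991
One-sided α = 0.025 → critical value z_{0.025} = 1.960.
Power = P(Z > 1.960 − δ) = Φ(-0.161) = 0.4361.
Type II error: β = 1 − power = 1 − 0.4361 = 0.5639.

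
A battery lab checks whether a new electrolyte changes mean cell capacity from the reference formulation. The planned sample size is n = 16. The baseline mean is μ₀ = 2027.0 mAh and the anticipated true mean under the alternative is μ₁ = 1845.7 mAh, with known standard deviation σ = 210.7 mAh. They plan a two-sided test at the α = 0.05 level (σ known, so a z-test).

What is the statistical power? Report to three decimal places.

Power ≈ 0.931

Standardized effect: d = |μ₁ − μ₀| / σ = |1845.7 − 2027.0| / 210.7 = 0.8605
Noncentrality parameter: δ = d·√n = 0.8605 × √16 = 3.4419
Two-sided α = 0.05 → critical value z_{0.025} = 1.960.
Power = Φ(δ − 1.960) + Φ(−δ − 1.960) = Φ(1.482) + Φ(-5.402) = 0.9308 + 0.0000 = 0.9308.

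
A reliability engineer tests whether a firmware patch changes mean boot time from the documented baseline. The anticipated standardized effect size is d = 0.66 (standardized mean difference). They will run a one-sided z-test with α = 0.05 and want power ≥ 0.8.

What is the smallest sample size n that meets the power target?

Set Φ(δ − 1.645) = 0.8; then δ − 1.645 = Φ⁻¹(0.8) = 0.842, giving δ = 2.486.
δ = d·√n ⇒ n = (δ/d)² = (2.486 / 0.66)² = 14.19.
Rounding up, n = 15.

n = 15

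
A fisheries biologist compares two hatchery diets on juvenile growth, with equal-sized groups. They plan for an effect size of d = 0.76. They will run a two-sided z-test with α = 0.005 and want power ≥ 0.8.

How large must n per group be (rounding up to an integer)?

n = 47 per group

Set Φ(δ − 2.807) = 0.8; then δ − 2.807 = Φ⁻¹(0.8) = 0.842, giving δ = 3.649.
(For δ > 0 the lower-tail rejection region contributes negligibly to power, so the one-term inversion is standard.)
δ = d·√(n/2) ⇒ n = 2(δ/d)² = 2 × (3.649 / 0.76)² = 46.10.
Round up to the next whole unit.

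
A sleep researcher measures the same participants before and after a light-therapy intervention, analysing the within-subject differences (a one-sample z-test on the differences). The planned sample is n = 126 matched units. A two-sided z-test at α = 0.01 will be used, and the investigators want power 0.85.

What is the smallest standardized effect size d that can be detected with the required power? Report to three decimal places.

d ≈ 0.322

Required noncentrality: δ = z_{0.005} + z_{0.15} = 2.576 + 1.036 = 3.612.
(The second rejection-region term Φ(−δ − z_{α/2}) is negligible and dropped.)
δ = d·√n ⇒ d = δ/√n = 3.612/√126 = 0.3218.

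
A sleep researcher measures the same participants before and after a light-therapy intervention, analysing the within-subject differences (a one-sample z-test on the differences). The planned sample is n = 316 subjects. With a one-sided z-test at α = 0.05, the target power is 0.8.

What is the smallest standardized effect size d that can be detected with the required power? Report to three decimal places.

Need Φ(δ − 1.645) = 0.8, so δ = 1.645 + 0.842 = 2.486.
δ = d·√n ⇒ d = δ/√n = 2.486/√316 = 0.1399.

d ≈ 0.140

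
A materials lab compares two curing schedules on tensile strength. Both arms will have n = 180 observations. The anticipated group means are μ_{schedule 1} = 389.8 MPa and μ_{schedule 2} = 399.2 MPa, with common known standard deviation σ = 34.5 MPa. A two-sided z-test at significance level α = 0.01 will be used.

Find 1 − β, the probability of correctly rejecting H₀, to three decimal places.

Standardized effect: d = |μ_{schedule 1} − μ_{schedule 2}| / σ = |389.8 − 399.2| / 34.5 = 0.2725
Noncentrality parameter: δ = d·√(n/2) = 0.2725 × √(180/2) = 2.5848
Two-sided α = 0.01 → critical value z_{0.005} = 2.576.
Power = Φ(δ − 2.576) + Φ(−δ − 2.576) = Φ(0.009) + Φ(-5.161) = 0.5036 + 0.0000 = 0.5036.

Power ≈ 0.504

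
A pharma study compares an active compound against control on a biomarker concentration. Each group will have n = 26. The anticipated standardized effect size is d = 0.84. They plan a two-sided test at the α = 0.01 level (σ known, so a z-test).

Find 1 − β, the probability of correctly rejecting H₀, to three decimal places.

Noncentrality parameter: δ = d·√(n/2) = 0.84 × √(26/2) = 3.0287
Two-sided α = 0.01 → critical value z_{0.005} = 2.576.
Power = Φ(δ − 2.576) + Φ(−δ − 2.576) = Φ(0.453) + Φ(-5.604) = 0.6747 + 0.0000 = 0.6747.

Power ≈ 0.675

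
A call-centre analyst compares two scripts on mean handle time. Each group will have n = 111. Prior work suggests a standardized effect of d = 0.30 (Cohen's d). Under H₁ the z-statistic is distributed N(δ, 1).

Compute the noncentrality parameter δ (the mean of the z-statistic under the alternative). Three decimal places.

δ ≈ 2.235

δ = d·√(n/2) = 0.30 × √(111/2) = 2.2349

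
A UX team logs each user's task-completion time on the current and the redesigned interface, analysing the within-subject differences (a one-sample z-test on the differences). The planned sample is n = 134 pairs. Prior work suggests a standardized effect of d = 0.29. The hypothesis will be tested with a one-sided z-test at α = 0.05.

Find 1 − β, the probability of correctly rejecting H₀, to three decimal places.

Power ≈ 0.957

Noncentrality parameter: λ = d·√n = 0.29 × √134 = 3.3570
Critical value for a one-sided test at α = 0.05: z_α = 1.645.
Power = Φ(λ − 1.645) = Φ(1.712) = 0.9566.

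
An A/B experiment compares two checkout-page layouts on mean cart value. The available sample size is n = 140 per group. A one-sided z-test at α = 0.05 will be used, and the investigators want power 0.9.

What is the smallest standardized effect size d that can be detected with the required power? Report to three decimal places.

d ≈ 0.350

Need Φ(δ − 1.645) = 0.9, so δ = 1.645 + 1.282 = 2.926.
δ = d·√(n/2) ⇒ d = δ/√(n/2) = 2.926/√(140/2) = 0.3498.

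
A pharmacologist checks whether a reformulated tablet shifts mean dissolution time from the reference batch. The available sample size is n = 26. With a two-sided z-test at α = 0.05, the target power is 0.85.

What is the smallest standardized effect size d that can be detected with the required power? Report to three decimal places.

d ≈ 0.588

Need Φ(δ − 1.960) = 0.85, so δ = 1.960 + 1.036 = 2.996.
(Lower-tail contribution to power is negligible for δ > 0.)
δ = d·√n ⇒ d = δ/√n = 2.996/√26 = 0.5876.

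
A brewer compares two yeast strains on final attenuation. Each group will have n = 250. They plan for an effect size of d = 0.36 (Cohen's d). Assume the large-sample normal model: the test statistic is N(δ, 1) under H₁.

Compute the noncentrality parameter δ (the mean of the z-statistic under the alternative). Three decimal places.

The noncentrality parameter scales effect size by the design's sample-size factor: δ = d·√(n/2) = 0.36 × √(250/2) = 4.0249

δ ≈ 4.025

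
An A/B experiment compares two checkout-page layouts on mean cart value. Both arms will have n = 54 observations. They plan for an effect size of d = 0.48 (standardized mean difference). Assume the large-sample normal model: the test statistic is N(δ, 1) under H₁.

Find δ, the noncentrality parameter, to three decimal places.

The noncentrality parameter scales effect size by the design's sample-size factor: δ = d·√(n/2) = 0.48 × √(54/2) = 2.4942

δ ≈ 2.494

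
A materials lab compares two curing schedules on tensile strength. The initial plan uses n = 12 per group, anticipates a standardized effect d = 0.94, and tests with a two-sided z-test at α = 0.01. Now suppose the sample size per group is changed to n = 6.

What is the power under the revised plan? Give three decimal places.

Power ≈ 0.172

With n = 6 per group: δ = d·√(n/2) = 0.94 × √(6/2) = 1.6281. Critical value z_{0.005} = 2.576.
Revised power = Φ(δ − 2.576) + Φ(−δ − 2.576) = Φ(-0.948) + Φ(-4.204) = 0.1716 + 0.0000 = 0.1717.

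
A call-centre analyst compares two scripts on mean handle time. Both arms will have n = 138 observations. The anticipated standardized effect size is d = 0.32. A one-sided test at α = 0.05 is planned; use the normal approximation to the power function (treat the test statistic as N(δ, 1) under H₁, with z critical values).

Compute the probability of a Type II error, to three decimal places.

Noncentrality parameter: δ = d·√(n/2) = 0.32 × √(138/2) = 2.6581
Critical value for a one-sided test at α = 0.05: z_α = 1.645.
Power = Φ(δ − 1.645) = Φ(1.013) = 0.8445.
Type II error: β = 1 − power = 1 − 0.8445 = 0.1555.

β ≈ 0.155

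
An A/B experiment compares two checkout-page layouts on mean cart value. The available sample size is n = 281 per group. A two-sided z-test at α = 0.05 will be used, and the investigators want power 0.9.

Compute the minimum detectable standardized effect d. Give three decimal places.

Need Φ(δ − 1.960) = 0.9, so δ = 1.960 + 1.282 = 3.242.
(Lower-tail contribution to power is negligible for δ > 0.)
δ = d·√(n/2) ⇒ d = δ/√(n/2) = 3.242/√(281/2) = 0.2735.

d ≈ 0.273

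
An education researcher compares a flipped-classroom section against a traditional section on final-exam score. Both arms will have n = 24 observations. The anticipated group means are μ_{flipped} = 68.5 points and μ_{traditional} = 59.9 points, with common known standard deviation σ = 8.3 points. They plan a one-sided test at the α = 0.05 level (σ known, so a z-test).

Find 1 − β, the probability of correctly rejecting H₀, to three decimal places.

Standardized effect: d = |μ_{flipped} − μ_{traditional}| / σ = |68.5 − 59.9| / 8.3 = 1.0361
Noncentrality parameter: δ = d·√(n/2) = 1.0361 × √(24/2) = 3.5893
One-sided α = 0.05 → critical value z_{0.05} = 1.645.
Power = Φ(δ − 1.645) = Φ(1.944) = 0.9741.

Power ≈ 0.974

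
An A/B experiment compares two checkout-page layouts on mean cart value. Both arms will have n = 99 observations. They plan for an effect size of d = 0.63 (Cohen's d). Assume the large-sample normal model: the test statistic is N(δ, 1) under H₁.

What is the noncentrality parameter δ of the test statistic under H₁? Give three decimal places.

δ ≈ 4.432

The noncentrality parameter scales effect size by the design's sample-size factor: δ = d·√(n/2) = 0.63 × √(99/2) = 4.4324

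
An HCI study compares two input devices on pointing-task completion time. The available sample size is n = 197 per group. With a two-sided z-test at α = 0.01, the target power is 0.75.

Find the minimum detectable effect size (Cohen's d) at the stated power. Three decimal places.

Required noncentrality: δ = z_{0.005} + z_{0.25} = 2.576 + 0.674 = 3.250.
(The second rejection-region term Φ(−δ − z_{α/2}) is negligible and dropped.)
δ = d·√(n/2) ⇒ d = δ/√(n/2) = 3.250/√(197/2) = 0.3275.

d ≈ 0.327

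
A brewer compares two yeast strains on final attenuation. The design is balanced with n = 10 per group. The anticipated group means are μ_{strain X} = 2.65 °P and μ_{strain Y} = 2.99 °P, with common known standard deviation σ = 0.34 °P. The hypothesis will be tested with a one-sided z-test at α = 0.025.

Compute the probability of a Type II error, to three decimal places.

Standardized effect: d = |μ_{strain X} − μ_{strain Y}| / σ = |2.65 − 2.99| / 0.34 = 1.0000
Noncentrality parameter: δ = d·√(n/2) = 1.0000 × √(10/2) = 2.2361
Critical value for a one-sided test at α = 0.025: z_α = 1.960.
Power = P(Z > 1.960 − δ) = Φ(0.276) = 0.6088.
Type II error: β = 1 − power = 1 − 0.6088 = 0.3912.

β ≈ 0.391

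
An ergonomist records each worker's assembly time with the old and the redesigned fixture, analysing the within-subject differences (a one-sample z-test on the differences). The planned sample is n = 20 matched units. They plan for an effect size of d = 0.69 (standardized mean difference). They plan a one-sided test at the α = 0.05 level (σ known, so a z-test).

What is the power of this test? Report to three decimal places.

Noncentrality parameter: δ = d·√n = 0.69 × √20 = 3.0858
One-sided α = 0.05 → critical value z_{0.05} = 1.645.
Power = P(Z > 1.645 − δ) = Φ(1.441) = 0.9252.

Power ≈ 0.925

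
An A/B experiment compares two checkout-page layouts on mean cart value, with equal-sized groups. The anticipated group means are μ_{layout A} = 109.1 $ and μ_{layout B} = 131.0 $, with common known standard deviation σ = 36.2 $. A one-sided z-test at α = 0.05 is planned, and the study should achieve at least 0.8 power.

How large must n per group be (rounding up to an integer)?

Standardized effect: d = |μ_{layout A} − μ_{layout B}| / σ = |109.1 − 131.0| / 36.2 = 0.6050
For power 0.8 need Φ(δ − z_{0.05}) = 0.8, so δ = z_{0.05} + z_{0.20} = 1.645 + 0.842 = 2.486.
δ = d·√(n/2) ⇒ n = 2(δ/d)² = 2 × (2.486 / 0.6050)² = 33.79.
Round up to the next whole unit.

n = 34 per group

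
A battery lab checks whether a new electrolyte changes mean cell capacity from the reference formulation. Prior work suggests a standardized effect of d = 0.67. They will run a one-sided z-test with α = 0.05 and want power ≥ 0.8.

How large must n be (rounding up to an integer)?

n = 14

Set Φ(δ − 1.645) = 0.8; then δ − 1.645 = Φ⁻¹(0.8) = 0.842, giving δ = 2.486.
δ = d·√n ⇒ n = (δ/d)² = (2.486 / 0.67)² = 13.77.
Rounding up, n = 14.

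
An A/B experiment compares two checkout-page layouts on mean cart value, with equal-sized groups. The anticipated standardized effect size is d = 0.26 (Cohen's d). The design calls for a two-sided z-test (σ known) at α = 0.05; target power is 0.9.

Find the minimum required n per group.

For power 0.9 need Φ(δ − z_{0.025}) = 0.9, so δ = z_{0.025} + z_{0.10} = 1.960 + 1.282 = 3.242.
(The Φ(−δ − z_{α/2}) term is vanishingly small for δ > 0 and is dropped in the standard sample-size formula.)
δ = d·√(n/2) ⇒ n = 2(δ/d)² = 2 × (3.242 / 0.26)² = 310.87.
Round up to the next whole unit.

n = 311 per group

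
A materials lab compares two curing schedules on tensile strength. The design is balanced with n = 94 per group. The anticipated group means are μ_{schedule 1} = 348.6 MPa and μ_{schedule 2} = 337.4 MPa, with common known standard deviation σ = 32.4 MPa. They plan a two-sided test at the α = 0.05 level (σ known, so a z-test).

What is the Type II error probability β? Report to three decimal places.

β ≈ 0.341

Standardized effect: d = |μ_{schedule 1} − μ_{schedule 2}| / σ = |348.6 − 337.4| / 32.4 = 0.3457
Noncentrality parameter: δ = d·√(n/2) = 0.3457 × √(94/2) = 2.3699
Two-sided α = 0.05 → critical value z_{0.025} = 1.960.
Power = Φ(δ − 1.960) + Φ(−δ − 1.960) = Φ(0.410) + Φ(-4.330) = 0.6591 + 0.0000 = 0.6591.
Type II error: β = 1 − power = 1 − 0.6591 = 0.3409.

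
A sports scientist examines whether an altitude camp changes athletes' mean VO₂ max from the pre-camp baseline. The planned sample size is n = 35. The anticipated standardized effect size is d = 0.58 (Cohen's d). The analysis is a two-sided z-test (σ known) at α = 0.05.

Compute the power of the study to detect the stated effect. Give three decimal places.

Power ≈ 0.929

Noncentrality parameter: δ = d·√n = 0.58 × √35 = 3.4313
Two-sided α = 0.05 → critical value z_{0.025} = 1.960.
Power = Φ(δ − 1.960) + Φ(−δ − 1.960) = Φ(1.471) + Φ(-5.391) = 0.9294 + 0.0000 = 0.9294.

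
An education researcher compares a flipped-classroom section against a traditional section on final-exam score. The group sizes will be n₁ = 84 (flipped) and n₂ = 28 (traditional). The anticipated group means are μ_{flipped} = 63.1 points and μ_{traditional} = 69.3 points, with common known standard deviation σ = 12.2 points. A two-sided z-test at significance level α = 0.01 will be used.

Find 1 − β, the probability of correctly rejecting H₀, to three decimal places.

Standardized effect: d = |μ_{flipped} − μ_{traditional}| / σ = |63.1 − 69.3| / 12.2 = 0.5082
Noncentrality parameter: δ = d / √(1/n₁ + 1/n₂) = 0.5082 / √(1/84 + 1/28) = 2.3288
Critical value for a two-sided test at α = 0.01: z_{α/2} = 2.576.
Power = Φ(δ − 2.576) + Φ(−δ − 2.576) = Φ(-0.247) + Φ(-4.905) = 0.4025 + 0.0000 = 0.4025.

Power ≈ 0.402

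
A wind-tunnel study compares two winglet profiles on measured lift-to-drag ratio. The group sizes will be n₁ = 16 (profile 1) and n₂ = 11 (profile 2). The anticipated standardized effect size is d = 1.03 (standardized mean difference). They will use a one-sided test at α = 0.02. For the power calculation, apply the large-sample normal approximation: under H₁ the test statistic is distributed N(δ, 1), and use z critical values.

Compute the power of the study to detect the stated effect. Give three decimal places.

Power ≈ 0.718

Noncentrality parameter: λ = d / √(1/n₁ + 1/n₂) = 1.03 / √(1/16 + 1/11) = 2.6297
Critical value for a one-sided test at α = 0.02: z_α = 2.054.
Power = P(Z > 2.054 − λ) = Φ(0.576) = 0.7177.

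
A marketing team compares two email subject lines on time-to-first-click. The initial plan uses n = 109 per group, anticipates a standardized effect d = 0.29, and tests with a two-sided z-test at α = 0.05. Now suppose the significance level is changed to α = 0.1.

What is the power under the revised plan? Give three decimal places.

δ = d·√(n/2) = 0.29 × √(109/2) = 2.1409 (unchanged). New critical value: z_{0.05} = 1.645.
Revised power = Φ(δ − 1.645) + Φ(−δ − 1.645) = Φ(0.496) + Φ(-3.786) = 0.6901 + 0.0001 = 0.6901.

Power ≈ 0.690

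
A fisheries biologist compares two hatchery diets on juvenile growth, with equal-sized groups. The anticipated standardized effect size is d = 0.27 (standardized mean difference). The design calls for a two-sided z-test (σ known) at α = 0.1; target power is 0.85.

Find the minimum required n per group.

n = 198 per group

Set Φ(δ − 1.645) = 0.85; then δ − 1.645 = Φ⁻¹(0.85) = 1.036, giving δ = 2.681.
(The Φ(−δ − z_{α/2}) term is vanishingly small for δ > 0 and is dropped in the standard sample-size formula.)
δ = d·√(n/2) ⇒ n = 2(δ/d)² = 2 × (2.681 / 0.27)² = 197.24.
Rounding up, n = 198 per group.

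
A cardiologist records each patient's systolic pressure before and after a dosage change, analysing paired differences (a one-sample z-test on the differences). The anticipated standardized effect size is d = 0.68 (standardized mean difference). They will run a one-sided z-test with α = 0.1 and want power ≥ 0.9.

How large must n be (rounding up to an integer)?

n = 15

Set Φ(δ − 1.282) = 0.9; then δ − 1.282 = Φ⁻¹(0.9) = 1.282, giving δ = 2.563.
δ = d·√n ⇒ n = (δ/d)² = (2.563 / 0.68)² = 14.21.
Round up to the next whole unit.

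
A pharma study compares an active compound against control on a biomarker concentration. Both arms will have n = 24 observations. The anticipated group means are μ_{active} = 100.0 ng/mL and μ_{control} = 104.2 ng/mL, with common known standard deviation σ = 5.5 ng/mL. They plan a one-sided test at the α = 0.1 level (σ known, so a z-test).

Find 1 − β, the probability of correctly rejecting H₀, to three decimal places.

Power ≈ 0.914

Standardized effect: d = |μ_{active} − μ_{control}| / σ = |100.0 − 104.2| / 5.5 = 0.7636
Noncentrality parameter: δ = d·√(n/2) = 0.7636 × √(24/2) = 2.6453
Critical value for a one-sided test at α = 0.1: z_α = 1.282.
Power = Φ(δ − 1.282) = Φ(1.364) = 0.9137.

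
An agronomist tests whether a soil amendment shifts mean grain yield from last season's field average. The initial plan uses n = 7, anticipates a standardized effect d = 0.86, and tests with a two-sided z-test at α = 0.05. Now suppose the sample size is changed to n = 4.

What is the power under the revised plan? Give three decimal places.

With n = 4: δ = d·√n = 0.86 × √4 = 1.7200. Critical value z_{0.025} = 1.960.
Revised power = Φ(δ − 1.960) + Φ(−δ − 1.960) = Φ(-0.240) + Φ(-3.680) = 0.4052 + 0.0001 = 0.4053.

Power ≈ 0.405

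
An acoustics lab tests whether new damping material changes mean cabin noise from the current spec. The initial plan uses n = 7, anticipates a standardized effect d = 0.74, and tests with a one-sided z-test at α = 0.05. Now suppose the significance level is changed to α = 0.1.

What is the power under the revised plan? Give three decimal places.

Power ≈ 0.751

δ = d·√n = 0.74 × √7 = 1.9579 (unchanged). New critical value: z_{0.1} = 1.282.
Revised power = Φ(δ − 1.282) = Φ(0.676) = 0.7506.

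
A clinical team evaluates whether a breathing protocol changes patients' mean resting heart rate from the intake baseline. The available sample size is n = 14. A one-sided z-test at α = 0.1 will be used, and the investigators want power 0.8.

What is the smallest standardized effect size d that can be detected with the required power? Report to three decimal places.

Need Φ(δ − 1.282) = 0.8, so δ = 1.282 + 0.842 = 2.123.
δ = d·√n ⇒ d = δ/√n = 2.123/√14 = 0.5674.

d ≈ 0.567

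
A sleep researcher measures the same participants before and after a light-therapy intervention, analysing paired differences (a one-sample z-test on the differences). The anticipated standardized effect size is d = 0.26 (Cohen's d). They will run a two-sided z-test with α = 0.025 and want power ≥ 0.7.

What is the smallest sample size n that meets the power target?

n = 114

Set Φ(δ − 2.241) = 0.7; then δ − 2.241 = Φ⁻¹(0.7) = 0.524, giving δ = 2.766.
(The Φ(−δ − z_{α/2}) term is vanishingly small for δ > 0 and is dropped in the standard sample-size formula.)
δ = d·√n ⇒ n = (δ/d)² = (2.766 / 0.26)² = 113.16.
Round up to the next whole unit.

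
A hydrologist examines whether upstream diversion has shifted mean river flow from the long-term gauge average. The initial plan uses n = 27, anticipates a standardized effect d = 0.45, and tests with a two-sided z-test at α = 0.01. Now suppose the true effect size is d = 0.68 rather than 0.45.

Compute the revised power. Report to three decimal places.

Power ≈ 0.831

With d = 0.68: δ = d·√n = 0.68 × √27 = 3.5334. Critical value z_{0.005} = 2.576.
Revised power = Φ(δ − 2.576) + Φ(−δ − 2.576) = Φ(0.958) + Φ(-6.109) = 0.8309 + 0.0000 = 0.8309.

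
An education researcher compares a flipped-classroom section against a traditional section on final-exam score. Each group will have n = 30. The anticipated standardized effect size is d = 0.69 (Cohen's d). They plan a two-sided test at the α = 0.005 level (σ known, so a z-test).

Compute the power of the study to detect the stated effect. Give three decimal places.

Power ≈ 0.446

Noncentrality parameter: δ = d·√(n/2) = 0.69 × √(30/2) = 2.6724
Two-sided α = 0.005 → critical value z_{0.0025} = 2.807.
Power = Φ(δ − 2.807) + Φ(−δ − 2.807) = Φ(-0.135) + Φ(-5.479) = 0.4464 + 0.0000 = 0.4464.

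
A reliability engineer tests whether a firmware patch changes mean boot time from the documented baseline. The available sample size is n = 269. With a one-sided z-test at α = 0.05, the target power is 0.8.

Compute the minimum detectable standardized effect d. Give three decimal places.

d ≈ 0.152

Need Φ(δ − 1.645) = 0.8, so δ = 1.645 + 0.842 = 2.486.
δ = d·√n ⇒ d = δ/√n = 2.486/√269 = 0.1516.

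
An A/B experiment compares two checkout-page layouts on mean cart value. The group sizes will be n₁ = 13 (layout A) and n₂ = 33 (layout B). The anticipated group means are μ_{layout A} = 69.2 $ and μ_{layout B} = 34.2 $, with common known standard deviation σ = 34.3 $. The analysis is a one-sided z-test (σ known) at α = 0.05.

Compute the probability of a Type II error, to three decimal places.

Standardized effect: d = |μ_{layout A} − μ_{layout B}| / σ = |69.2 − 34.2| / 34.3 = 1.0204
Noncentrality parameter: δ = d / √(1/n₁ + 1/n₂) = 1.0204 / √(1/13 + 1/33) = 3.1162
One-sided α = 0.05 → critical value z_{0.05} = 1.645.
Power = P(Z > 1.645 − δ) = Φ(1.471) = 0.9294.
Type II error: β = 1 − power = 1 − 0.9294 = 0.0706.

β ≈ 0.071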